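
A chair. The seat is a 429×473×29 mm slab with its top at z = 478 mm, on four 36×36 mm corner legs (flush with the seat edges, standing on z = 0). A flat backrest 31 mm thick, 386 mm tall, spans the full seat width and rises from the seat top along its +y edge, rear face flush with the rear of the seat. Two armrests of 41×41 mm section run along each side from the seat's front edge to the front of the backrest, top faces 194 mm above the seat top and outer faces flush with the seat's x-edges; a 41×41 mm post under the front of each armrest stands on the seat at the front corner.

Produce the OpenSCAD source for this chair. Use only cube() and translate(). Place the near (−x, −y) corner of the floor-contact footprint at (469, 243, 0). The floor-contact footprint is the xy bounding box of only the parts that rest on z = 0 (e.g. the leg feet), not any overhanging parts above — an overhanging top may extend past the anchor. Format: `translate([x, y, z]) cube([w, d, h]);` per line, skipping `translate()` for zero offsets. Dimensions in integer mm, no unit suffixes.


translate([469, 243, 449]) cube([429, 473, 29]);
translate([469, 243, 0]) cube([36, 36, 449]);
translate([862, 243, 0]) cube([36, 36, 449]);
translate([469, 680, 0]) cube([36, 36, 449]);
translate([862, 680, 0]) cube([36, 36, 449]);
translate([469, 685, 478]) cube([429, 31, 386]);
translate([469, 243, 631]) cube([41, 442, 41]);
translate([857, 243, 631]) cube([41, 442, 41]);
translate([469, 243, 478]) cube([41, 41, 153]);
translate([857, 243, 478]) cube([41, 41, 153]);


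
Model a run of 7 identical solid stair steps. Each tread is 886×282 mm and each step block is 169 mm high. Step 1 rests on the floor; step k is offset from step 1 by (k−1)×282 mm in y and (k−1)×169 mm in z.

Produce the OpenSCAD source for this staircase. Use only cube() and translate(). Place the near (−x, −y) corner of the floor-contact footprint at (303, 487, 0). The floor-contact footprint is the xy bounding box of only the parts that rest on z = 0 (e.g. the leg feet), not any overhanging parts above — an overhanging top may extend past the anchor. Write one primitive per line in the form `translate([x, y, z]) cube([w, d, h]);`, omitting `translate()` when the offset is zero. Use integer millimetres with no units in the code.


translate([303, 487, 0]) cube([886, 282, 169]);
translate([303, 769, 169]) cube([886, 282, 169]);
translate([303, 1051, 338]) cube([886, 282, 169]);
translate([303, 1333, 507]) cube([886, 282, 169]);
translate([303, 1615, 676]) cube([886, 282, 169]);
translate([303, 1897, 845]) cube([886, 282, 169]);
translate([303, 2179, 1014]) cube([886, 282, 169]);


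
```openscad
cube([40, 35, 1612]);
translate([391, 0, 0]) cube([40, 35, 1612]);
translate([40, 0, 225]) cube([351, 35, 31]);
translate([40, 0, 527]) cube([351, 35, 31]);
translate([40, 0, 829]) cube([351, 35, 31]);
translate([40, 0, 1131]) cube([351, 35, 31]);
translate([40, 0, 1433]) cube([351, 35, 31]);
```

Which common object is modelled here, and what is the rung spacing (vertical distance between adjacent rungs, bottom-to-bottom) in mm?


A ladder. The rung spacing is 302 mm.

Two tall 40×35 posts with 5 short bars between them — a ladder. Adjacent rungs sit at z = 225 and z = 527, so the spacing is 527 − 225 = 302 mm.


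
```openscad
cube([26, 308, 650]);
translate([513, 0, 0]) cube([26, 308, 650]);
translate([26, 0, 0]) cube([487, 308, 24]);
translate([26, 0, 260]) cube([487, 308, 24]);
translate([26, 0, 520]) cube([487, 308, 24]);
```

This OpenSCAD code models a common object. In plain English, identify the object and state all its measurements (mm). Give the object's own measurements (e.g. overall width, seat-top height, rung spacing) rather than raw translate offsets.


An open bookshelf. Two side panels, each 26 mm thick, 308 mm deep and 650 mm tall, stand 539 mm apart (outside-to-outside). Between them sit 3 shelves, each 24 mm thick and 308 mm deep, spanning the full gap between the sides. The bottom shelf rests on the floor (its underside at z = 0) and the clear gap between one shelf's top and the next shelf's underside is 236 mm.


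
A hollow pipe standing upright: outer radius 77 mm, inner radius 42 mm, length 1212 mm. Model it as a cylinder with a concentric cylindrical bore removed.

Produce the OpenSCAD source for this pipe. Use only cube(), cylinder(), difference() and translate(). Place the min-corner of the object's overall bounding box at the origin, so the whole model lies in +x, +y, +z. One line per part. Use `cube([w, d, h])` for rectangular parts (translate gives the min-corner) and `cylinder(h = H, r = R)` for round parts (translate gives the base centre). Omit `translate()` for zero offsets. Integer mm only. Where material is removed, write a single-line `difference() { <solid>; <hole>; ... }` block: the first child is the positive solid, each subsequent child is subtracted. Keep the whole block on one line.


difference() { translate([77, 77, 0]) cylinder(h = 1212, r = 77); translate([77, 77, 0]) cylinder(h = 1212, r = 42); }


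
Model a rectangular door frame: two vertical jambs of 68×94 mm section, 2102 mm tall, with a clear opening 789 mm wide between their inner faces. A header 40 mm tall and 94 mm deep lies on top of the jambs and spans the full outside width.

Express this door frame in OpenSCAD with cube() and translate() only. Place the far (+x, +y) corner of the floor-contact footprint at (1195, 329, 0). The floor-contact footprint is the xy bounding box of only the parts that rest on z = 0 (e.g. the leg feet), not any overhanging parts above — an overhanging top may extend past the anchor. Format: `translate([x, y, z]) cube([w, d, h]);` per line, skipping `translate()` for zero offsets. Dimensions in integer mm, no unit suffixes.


translate([270, 235, 0]) cube([68, 94, 2102]);
translate([1127, 235, 0]) cube([68, 94, 2102]);
translate([270, 235, 2102]) cube([925, 94, 40]);


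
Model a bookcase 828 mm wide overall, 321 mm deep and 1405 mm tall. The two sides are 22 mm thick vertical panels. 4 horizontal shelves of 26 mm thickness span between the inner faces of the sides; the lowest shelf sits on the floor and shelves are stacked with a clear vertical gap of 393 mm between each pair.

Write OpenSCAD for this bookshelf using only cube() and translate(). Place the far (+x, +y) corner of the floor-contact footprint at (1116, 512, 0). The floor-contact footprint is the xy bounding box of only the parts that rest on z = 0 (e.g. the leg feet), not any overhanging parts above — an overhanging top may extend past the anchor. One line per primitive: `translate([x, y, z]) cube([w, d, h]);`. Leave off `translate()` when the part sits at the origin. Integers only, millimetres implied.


translate([288, 191, 0]) cube([22, 321, 1405]);
translate([1094, 191, 0]) cube([22, 321, 1405]);
translate([310, 191, 0]) cube([784, 321, 26]);
translate([310, 191, 419]) cube([784, 321, 26]);
translate([310, 191, 838]) cube([784, 321, 26]);
translate([310, 191, 1257]) cube([784, 321, 26]);


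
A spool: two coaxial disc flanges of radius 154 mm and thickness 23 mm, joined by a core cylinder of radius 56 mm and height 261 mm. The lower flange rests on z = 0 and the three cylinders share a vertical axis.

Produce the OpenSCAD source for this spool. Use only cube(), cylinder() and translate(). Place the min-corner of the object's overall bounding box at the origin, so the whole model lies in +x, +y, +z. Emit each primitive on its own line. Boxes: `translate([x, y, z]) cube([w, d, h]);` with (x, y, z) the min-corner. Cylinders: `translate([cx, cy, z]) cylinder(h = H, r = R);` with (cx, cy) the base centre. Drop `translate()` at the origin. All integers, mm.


translate([154, 154, 0]) cylinder(h = 23, r = 154);
translate([154, 154, 23]) cylinder(h = 261, r = 56);
translate([154, 154, 284]) cylinder(h = 23, r = 154);


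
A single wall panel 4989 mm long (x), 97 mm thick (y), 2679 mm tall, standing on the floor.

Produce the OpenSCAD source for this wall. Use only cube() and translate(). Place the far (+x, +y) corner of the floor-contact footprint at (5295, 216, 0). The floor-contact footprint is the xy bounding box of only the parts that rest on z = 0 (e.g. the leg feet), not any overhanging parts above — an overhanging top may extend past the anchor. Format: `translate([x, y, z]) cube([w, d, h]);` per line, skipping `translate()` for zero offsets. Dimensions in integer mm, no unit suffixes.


translate([306, 119, 0]) cube([4989, 97, 2679]);


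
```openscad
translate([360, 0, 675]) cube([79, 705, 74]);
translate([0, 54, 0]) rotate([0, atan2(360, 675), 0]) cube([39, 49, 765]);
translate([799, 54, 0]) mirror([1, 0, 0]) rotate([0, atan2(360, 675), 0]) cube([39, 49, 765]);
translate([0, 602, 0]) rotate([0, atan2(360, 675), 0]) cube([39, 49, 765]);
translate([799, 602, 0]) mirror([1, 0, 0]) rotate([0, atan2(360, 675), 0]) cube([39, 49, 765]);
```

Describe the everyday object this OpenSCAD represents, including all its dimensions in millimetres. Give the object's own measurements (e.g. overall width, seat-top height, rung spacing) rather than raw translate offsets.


A sawhorse. A 79×705×74 mm beam (x, y, z) sits on two A-frame leg pairs. Each pair is two raked legs of 39×49 mm section (49 mm along y) splaying symmetrically in x. Each leg rises 675 mm vertically over 360 mm of horizontal reach and is 765 mm long along its own axis. Every leg's outer bottom edge rests on the floor and its outer top edge meets a bottom edge of the beam — the left legs (tilting toward +x) meet the beam's −x bottom edge, the right legs (their mirror images, tilting toward −x) meet its +x bottom edge — so the leg tops tuck under the beam, the beam's underside is 675 mm above the floor, and the feet are 799 mm apart outside-to-outside with the beam centred between them. The two leg pairs are set in 54 mm from either end of the beam.


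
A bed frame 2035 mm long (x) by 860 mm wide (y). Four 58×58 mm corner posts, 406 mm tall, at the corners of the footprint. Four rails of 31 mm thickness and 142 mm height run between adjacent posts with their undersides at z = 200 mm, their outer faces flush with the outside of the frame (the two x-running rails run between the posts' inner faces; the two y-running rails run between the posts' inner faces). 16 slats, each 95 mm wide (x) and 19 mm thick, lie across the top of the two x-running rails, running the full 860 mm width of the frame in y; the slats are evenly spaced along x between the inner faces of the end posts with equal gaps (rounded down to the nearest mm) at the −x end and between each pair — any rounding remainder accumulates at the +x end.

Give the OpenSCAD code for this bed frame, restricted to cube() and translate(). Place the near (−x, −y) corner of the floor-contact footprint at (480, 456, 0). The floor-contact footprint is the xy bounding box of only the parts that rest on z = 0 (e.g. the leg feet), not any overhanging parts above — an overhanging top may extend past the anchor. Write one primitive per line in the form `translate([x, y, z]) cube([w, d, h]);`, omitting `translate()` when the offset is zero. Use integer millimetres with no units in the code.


translate([480, 456, 0]) cube([58, 58, 406]);
translate([480, 1258, 0]) cube([58, 58, 406]);
translate([2457, 456, 0]) cube([58, 58, 406]);
translate([2457, 1258, 0]) cube([58, 58, 406]);
translate([538, 456, 200]) cube([1919, 31, 142]);
translate([538, 1285, 200]) cube([1919, 31, 142]);
translate([480, 514, 200]) cube([31, 744, 142]);
translate([2484, 514, 200]) cube([31, 744, 142]);
translate([561, 456, 342]) cube([95, 860, 19]);
translate([679, 456, 342]) cube([95, 860, 19]);
translate([797, 456, 342]) cube([95, 860, 19]);
translate([915, 456, 342]) cube([95, 860, 19]);
translate([1033, 456, 342]) cube([95, 860, 19]);
translate([1151, 456, 342]) cube([95, 860, 19]);
translate([1269, 456, 342]) cube([95, 860, 19]);
translate([1387, 456, 342]) cube([95, 860, 19]);
translate([1505, 456, 342]) cube([95, 860, 19]);
translate([1623, 456, 342]) cube([95, 860, 19]);
translate([1741, 456, 342]) cube([95, 860, 19]);
translate([1859, 456, 342]) cube([95, 860, 19]);
translate([1977, 456, 342]) cube([95, 860, 19]);
translate([2095, 456, 342]) cube([95, 860, 19]);
translate([2213, 456, 342]) cube([95, 860, 19]);
translate([2331, 456, 342]) cube([95, 860, 19]);


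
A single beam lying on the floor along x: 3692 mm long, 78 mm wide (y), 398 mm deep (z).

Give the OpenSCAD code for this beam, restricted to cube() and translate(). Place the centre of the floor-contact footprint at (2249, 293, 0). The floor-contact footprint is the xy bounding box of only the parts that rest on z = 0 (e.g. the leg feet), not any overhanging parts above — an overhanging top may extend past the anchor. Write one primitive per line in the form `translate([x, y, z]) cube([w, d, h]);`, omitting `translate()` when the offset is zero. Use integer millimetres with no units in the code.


translate([403, 254, 0]) cube([3692, 78, 398]);


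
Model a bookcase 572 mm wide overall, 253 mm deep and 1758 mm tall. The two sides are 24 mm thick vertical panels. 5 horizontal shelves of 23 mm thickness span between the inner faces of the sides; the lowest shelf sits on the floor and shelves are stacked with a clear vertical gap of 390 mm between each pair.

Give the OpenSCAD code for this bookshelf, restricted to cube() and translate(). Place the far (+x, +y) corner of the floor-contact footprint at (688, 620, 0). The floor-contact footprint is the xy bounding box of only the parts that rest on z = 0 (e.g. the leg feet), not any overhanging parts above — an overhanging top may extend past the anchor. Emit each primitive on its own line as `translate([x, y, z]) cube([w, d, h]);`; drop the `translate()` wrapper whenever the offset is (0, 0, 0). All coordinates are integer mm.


translate([116, 367, 0]) cube([24, 253, 1758]);
translate([664, 367, 0]) cube([24, 253, 1758]);
translate([140, 367, 0]) cube([524, 253, 23]);
translate([140, 367, 413]) cube([524, 253, 23]);
translate([140, 367, 826]) cube([524, 253, 23]);
translate([140, 367, 1239]) cube([524, 253, 23]);
translate([140, 367, 1652]) cube([524, 253, 23]);


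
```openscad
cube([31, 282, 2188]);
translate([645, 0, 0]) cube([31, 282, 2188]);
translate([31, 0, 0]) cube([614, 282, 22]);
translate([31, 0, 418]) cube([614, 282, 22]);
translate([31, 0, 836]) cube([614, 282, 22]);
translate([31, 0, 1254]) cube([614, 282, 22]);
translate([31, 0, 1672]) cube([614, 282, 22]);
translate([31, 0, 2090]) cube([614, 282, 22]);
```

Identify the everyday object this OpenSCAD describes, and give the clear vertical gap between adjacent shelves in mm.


A bookshelf. The clear shelf gap is 396 mm.

Two tall side panels with 6 horizontal boards between them — a bookshelf. The first two shelf undersides are at z = 0 and z = 418; with shelf thickness 22, the clear gap is 418 − 0 − 22 = 396 mm.


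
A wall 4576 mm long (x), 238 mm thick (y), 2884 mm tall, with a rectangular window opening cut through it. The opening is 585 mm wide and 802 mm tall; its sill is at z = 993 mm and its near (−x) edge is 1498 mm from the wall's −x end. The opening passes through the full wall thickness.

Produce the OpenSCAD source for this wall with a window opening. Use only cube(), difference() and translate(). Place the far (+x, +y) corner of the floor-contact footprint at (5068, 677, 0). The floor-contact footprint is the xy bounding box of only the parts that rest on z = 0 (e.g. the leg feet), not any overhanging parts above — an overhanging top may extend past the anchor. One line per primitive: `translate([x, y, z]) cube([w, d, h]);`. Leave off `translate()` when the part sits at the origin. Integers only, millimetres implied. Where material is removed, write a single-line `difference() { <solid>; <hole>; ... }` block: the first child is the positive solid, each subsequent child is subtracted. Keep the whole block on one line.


difference() { translate([492, 439, 0]) cube([4576, 238, 2884]); translate([1990, 439, 993]) cube([585, 238, 802]); }


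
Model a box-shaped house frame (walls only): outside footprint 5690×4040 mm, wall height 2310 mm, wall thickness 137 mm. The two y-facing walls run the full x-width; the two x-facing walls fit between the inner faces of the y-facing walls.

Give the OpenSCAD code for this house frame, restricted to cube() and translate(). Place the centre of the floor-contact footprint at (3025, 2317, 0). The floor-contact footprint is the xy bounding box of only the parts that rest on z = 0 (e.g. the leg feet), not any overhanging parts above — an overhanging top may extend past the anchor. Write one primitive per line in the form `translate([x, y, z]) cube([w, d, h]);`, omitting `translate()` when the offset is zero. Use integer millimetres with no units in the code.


translate([180, 297, 0]) cube([5690, 137, 2310]);
translate([180, 4200, 0]) cube([5690, 137, 2310]);
translate([180, 434, 0]) cube([137, 3766, 2310]);
translate([5733, 434, 0]) cube([137, 3766, 2310]);


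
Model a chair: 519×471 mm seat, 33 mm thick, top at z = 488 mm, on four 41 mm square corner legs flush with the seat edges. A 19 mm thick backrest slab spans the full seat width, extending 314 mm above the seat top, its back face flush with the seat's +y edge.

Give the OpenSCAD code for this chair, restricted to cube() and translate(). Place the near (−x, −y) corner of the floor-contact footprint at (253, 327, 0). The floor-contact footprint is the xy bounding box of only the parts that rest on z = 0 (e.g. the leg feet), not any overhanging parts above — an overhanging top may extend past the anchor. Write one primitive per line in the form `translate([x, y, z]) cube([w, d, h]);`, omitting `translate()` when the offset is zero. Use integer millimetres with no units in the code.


translate([253, 327, 455]) cube([519, 471, 33]);
translate([253, 327, 0]) cube([41, 41, 455]);
translate([731, 327, 0]) cube([41, 41, 455]);
translate([253, 757, 0]) cube([41, 41, 455]);
translate([731, 757, 0]) cube([41, 41, 455]);
translate([253, 779, 488]) cube([519, 19, 314]);


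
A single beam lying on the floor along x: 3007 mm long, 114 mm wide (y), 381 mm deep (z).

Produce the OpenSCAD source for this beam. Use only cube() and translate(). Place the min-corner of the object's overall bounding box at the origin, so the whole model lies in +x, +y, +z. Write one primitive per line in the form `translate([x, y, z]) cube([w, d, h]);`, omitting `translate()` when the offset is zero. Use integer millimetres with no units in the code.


cube([3007, 114, 381]);


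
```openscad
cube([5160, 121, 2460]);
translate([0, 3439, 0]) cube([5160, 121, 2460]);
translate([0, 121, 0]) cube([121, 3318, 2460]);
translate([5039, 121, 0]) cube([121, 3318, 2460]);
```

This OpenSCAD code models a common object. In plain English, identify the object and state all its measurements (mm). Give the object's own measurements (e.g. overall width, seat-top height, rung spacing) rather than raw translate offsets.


The wall frame of a small rectangular building: four walls, each 2460 mm tall and 121 mm thick, enclosing a footprint 5160 mm (x) by 3560 mm (y) outside-to-outside, with no floor or roof. The front and back walls (the −y and +y sides) span the full width; the two side walls fit between them.


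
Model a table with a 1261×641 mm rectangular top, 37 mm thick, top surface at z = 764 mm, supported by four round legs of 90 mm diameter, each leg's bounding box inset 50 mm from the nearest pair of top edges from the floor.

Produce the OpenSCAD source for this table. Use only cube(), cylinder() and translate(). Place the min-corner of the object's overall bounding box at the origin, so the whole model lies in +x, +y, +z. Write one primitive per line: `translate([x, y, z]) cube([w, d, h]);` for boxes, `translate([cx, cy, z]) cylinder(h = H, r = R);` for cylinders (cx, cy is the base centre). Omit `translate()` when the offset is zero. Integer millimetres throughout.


translate([0, 0, 727]) cube([1261, 641, 37]);
translate([95, 95, 0]) cylinder(h = 727, r = 45);
translate([1166, 95, 0]) cylinder(h = 727, r = 45);
translate([95, 546, 0]) cylinder(h = 727, r = 45);
translate([1166, 546, 0]) cylinder(h = 727, r = 45);


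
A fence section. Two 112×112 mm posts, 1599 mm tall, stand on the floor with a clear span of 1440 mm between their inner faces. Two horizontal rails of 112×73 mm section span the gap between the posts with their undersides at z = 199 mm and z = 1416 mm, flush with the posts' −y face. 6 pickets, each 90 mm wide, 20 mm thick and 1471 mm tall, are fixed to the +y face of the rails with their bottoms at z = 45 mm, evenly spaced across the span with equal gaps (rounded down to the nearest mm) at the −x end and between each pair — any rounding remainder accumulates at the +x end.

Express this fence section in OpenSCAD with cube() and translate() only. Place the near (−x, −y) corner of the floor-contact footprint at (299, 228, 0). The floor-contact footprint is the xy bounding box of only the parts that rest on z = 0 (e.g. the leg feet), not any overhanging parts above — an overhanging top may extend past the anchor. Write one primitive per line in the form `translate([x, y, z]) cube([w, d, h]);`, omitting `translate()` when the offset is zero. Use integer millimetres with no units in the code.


translate([299, 228, 0]) cube([112, 112, 1599]);
translate([1851, 228, 0]) cube([112, 112, 1599]);
translate([411, 228, 199]) cube([1440, 112, 73]);
translate([411, 228, 1416]) cube([1440, 112, 73]);
translate([539, 340, 45]) cube([90, 20, 1471]);
translate([757, 340, 45]) cube([90, 20, 1471]);
translate([975, 340, 45]) cube([90, 20, 1471]);
translate([1193, 340, 45]) cube([90, 20, 1471]);
translate([1411, 340, 45]) cube([90, 20, 1471]);
translate([1629, 340, 45]) cube([90, 20, 1471]);


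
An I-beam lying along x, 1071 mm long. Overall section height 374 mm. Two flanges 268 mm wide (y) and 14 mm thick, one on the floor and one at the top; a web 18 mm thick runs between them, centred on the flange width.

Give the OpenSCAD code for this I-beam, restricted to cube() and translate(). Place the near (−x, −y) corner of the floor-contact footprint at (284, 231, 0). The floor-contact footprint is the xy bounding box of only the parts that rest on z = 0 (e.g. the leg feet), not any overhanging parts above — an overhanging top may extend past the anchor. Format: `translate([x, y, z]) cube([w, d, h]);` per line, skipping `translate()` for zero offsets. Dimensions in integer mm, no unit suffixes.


translate([284, 231, 0]) cube([1071, 268, 14]);
translate([284, 356, 14]) cube([1071, 18, 346]);
translate([284, 231, 360]) cube([1071, 268, 14]);


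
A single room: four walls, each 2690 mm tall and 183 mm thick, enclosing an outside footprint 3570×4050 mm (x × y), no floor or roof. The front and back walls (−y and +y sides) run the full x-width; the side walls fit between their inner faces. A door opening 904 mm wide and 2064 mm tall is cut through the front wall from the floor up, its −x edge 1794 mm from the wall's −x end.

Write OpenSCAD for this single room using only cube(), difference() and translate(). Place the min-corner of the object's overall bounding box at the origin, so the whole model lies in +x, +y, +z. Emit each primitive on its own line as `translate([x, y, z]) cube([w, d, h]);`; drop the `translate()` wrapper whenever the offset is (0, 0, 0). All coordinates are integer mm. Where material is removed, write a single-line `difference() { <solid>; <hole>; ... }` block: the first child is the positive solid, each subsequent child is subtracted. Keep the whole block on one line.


difference() { cube([3570, 183, 2690]); translate([1794, 0, 0]) cube([904, 183, 2064]); }
translate([0, 3867, 0]) cube([3570, 183, 2690]);
translate([0, 183, 0]) cube([183, 3684, 2690]);
translate([3387, 183, 0]) cube([183, 3684, 2690]);


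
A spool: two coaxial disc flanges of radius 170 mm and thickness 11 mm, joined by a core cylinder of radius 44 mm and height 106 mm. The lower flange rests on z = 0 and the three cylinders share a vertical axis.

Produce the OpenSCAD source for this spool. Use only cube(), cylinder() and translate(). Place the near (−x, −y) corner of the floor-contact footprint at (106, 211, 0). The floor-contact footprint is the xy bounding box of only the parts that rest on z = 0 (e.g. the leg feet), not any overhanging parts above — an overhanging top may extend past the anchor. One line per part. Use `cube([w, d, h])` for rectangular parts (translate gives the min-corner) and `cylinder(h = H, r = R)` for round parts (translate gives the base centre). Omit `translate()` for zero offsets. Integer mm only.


translate([276, 381, 0]) cylinder(h = 11, r = 170);
translate([276, 381, 11]) cylinder(h = 106, r = 44);
translate([276, 381, 117]) cylinder(h = 11, r = 170);


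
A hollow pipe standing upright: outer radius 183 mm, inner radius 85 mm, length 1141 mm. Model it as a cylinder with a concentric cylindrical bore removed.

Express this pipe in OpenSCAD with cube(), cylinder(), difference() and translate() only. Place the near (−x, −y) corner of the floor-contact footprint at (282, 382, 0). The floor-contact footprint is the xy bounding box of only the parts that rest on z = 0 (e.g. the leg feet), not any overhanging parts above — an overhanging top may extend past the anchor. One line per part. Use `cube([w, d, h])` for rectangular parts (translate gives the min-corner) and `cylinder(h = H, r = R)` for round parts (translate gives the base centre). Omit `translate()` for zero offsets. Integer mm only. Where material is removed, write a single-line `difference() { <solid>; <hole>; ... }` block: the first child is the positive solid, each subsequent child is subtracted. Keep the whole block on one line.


difference() { translate([465, 565, 0]) cylinder(h = 1141, r = 183); translate([465, 565, 0]) cylinder(h = 1141, r = 85); }


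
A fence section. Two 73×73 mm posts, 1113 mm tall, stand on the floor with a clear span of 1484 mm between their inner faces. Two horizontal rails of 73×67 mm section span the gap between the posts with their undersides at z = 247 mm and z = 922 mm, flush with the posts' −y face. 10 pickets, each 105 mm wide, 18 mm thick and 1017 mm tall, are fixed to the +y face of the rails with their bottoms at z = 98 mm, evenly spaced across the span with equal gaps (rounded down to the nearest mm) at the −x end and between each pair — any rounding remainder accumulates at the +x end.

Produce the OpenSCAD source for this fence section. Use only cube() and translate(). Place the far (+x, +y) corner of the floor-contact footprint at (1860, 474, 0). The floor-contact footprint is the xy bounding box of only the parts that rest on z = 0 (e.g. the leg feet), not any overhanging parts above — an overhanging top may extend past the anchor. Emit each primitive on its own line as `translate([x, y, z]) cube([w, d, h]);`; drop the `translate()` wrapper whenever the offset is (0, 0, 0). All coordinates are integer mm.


translate([230, 401, 0]) cube([73, 73, 1113]);
translate([1787, 401, 0]) cube([73, 73, 1113]);
translate([303, 401, 247]) cube([1484, 73, 67]);
translate([303, 401, 922]) cube([1484, 73, 67]);
translate([342, 474, 98]) cube([105, 18, 1017]);
translate([486, 474, 98]) cube([105, 18, 1017]);
translate([630, 474, 98]) cube([105, 18, 1017]);
translate([774, 474, 98]) cube([105, 18, 1017]);
translate([918, 474, 98]) cube([105, 18, 1017]);
translate([1062, 474, 98]) cube([105, 18, 1017]);
translate([1206, 474, 98]) cube([105, 18, 1017]);
translate([1350, 474, 98]) cube([105, 18, 1017]);
translate([1494, 474, 98]) cube([105, 18, 1017]);
translate([1638, 474, 98]) cube([105, 18, 1017]);


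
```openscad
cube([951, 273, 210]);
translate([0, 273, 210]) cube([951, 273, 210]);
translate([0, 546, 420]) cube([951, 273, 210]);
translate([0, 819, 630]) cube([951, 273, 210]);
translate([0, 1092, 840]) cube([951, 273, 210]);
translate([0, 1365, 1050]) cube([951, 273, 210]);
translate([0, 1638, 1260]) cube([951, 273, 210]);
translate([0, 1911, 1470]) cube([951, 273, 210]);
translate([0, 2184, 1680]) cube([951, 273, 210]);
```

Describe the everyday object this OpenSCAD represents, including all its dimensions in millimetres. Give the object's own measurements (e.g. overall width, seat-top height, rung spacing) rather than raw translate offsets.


A straight staircase of 9 solid steps. Each step is 951 mm wide (x), 273 mm deep (y, the going) and 210 mm tall (the rise). The first step rests on the floor; each subsequent step sits one going further in +y and one rise higher in +z, directly behind and above the previous step with no overlap.


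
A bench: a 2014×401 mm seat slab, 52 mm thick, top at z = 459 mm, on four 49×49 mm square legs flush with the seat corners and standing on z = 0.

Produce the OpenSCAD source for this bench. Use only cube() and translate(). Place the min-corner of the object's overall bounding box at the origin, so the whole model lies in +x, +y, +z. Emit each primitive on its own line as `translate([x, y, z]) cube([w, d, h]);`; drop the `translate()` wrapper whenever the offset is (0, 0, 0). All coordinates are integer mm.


translate([0, 0, 407]) cube([2014, 401, 52]);
cube([49, 49, 407]);
translate([0, 352, 0]) cube([49, 49, 407]);
translate([1965, 0, 0]) cube([49, 49, 407]);
translate([1965, 352, 0]) cube([49, 49, 407]);


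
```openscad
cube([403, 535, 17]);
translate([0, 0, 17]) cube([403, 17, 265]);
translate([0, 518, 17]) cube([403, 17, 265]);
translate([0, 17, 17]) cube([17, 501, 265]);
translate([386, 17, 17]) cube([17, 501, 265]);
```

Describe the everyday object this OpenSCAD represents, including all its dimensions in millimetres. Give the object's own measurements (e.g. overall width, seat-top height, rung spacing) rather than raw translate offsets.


An open-topped rectangular box: outside dimensions 403×535×282 mm, with a uniform wall and base thickness of 17 mm. The base is a full 403×535 slab on the floor; four walls sit on top of the base. The front and back walls (the −y and +y sides) span the full width; the two side walls fit between them.


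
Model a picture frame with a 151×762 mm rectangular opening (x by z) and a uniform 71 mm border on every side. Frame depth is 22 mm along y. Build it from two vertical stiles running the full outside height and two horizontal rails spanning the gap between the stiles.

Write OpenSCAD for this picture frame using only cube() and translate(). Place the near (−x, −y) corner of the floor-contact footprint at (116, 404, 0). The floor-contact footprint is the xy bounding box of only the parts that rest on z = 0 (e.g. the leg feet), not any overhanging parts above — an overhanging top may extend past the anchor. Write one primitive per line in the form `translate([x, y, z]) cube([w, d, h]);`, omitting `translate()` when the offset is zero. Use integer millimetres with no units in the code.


translate([116, 404, 0]) cube([71, 22, 904]);
translate([338, 404, 0]) cube([71, 22, 904]);
translate([187, 404, 0]) cube([151, 22, 71]);
translate([187, 404, 833]) cube([151, 22, 71]);


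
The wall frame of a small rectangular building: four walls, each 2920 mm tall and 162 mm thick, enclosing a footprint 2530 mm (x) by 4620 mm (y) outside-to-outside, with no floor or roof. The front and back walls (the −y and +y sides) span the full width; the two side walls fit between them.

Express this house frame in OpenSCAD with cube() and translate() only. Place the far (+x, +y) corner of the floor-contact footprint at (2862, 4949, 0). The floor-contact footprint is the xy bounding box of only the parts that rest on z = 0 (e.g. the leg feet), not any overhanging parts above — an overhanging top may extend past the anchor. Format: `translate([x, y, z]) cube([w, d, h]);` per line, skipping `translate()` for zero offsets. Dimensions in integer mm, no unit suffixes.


translate([332, 329, 0]) cube([2530, 162, 2920]);
translate([332, 4787, 0]) cube([2530, 162, 2920]);
translate([332, 491, 0]) cube([162, 4296, 2920]);
translate([2700, 491, 0]) cube([162, 4296, 2920]);


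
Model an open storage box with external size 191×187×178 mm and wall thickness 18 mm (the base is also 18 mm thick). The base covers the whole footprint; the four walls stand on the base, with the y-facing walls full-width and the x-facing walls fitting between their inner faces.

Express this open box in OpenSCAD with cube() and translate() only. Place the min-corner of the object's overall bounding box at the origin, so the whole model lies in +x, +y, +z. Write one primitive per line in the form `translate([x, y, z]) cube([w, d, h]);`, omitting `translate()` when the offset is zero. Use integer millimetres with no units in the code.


cube([191, 187, 18]);
translate([0, 0, 18]) cube([191, 18, 160]);
translate([0, 169, 18]) cube([191, 18, 160]);
translate([0, 18, 18]) cube([18, 151, 160]);
translate([173, 18, 18]) cube([18, 151, 160]);


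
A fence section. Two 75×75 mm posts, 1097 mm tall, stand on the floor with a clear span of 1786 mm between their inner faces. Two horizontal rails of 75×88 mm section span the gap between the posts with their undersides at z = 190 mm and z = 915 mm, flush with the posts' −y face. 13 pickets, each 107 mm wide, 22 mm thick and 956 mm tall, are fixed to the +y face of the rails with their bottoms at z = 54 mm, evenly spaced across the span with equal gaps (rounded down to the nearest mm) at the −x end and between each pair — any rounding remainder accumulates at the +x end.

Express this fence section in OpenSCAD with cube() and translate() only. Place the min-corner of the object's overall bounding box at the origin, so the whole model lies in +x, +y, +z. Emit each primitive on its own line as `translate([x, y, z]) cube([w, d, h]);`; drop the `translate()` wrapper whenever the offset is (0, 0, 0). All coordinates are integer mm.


cube([75, 75, 1097]);
translate([1861, 0, 0]) cube([75, 75, 1097]);
translate([75, 0, 190]) cube([1786, 75, 88]);
translate([75, 0, 915]) cube([1786, 75, 88]);
translate([103, 75, 54]) cube([107, 22, 956]);
translate([238, 75, 54]) cube([107, 22, 956]);
translate([373, 75, 54]) cube([107, 22, 956]);
translate([508, 75, 54]) cube([107, 22, 956]);
translate([643, 75, 54]) cube([107, 22, 956]);
translate([778, 75, 54]) cube([107, 22, 956]);
translate([913, 75, 54]) cube([107, 22, 956]);
translate([1048, 75, 54]) cube([107, 22, 956]);
translate([1183, 75, 54]) cube([107, 22, 956]);
translate([1318, 75, 54]) cube([107, 22, 956]);
translate([1453, 75, 54]) cube([107, 22, 956]);
translate([1588, 75, 54]) cube([107, 22, 956]);
translate([1723, 75, 54]) cube([107, 22, 956]);


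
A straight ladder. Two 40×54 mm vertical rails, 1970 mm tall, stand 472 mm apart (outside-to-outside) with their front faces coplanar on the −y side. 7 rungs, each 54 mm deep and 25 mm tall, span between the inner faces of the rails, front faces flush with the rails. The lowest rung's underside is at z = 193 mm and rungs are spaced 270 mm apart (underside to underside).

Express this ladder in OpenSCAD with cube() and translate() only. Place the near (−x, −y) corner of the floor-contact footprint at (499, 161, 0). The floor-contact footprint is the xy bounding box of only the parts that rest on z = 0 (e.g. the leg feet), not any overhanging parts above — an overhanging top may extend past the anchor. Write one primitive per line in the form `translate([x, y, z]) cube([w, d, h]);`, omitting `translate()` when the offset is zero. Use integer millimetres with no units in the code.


translate([499, 161, 0]) cube([40, 54, 1970]);
translate([931, 161, 0]) cube([40, 54, 1970]);
translate([539, 161, 193]) cube([392, 54, 25]);
translate([539, 161, 463]) cube([392, 54, 25]);
translate([539, 161, 733]) cube([392, 54, 25]);
translate([539, 161, 1003]) cube([392, 54, 25]);
translate([539, 161, 1273]) cube([392, 54, 25]);
translate([539, 161, 1543]) cube([392, 54, 25]);
translate([539, 161, 1813]) cube([392, 54, 25]);


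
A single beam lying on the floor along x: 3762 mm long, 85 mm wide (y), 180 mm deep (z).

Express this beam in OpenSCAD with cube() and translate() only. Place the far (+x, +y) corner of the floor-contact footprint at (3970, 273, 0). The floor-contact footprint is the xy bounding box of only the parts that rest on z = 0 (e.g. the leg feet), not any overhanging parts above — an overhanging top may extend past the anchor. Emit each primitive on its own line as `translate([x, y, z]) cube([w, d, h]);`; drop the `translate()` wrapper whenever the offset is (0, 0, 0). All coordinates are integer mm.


translate([208, 188, 0]) cube([3762, 85, 180]);


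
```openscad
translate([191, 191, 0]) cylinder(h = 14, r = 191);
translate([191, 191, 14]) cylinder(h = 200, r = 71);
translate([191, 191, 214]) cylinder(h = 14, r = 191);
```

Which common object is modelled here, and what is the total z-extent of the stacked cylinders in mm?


A spool. The overall height is 228 mm.

Three coaxial cylinders, large–small–large — a spool. Two 14 mm flanges and a 200 mm core give 14 + 200 + 14 = 228 mm.


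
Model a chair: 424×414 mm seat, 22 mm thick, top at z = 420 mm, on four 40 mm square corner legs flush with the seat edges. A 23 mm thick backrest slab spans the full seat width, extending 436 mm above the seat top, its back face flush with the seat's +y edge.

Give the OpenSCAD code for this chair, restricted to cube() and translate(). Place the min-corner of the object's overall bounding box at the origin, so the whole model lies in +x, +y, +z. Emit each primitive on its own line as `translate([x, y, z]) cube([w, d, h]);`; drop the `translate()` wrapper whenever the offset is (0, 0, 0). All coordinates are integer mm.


// leg_h = 420 - 22 = 398
translate([0, 0, 398]) cube([424, 414, 22]);
cube([40, 40, 398]);
translate([384, 0, 0]) cube([40, 40, 398]);
translate([0, 374, 0]) cube([40, 40, 398]);
translate([384, 374, 0]) cube([40, 40, 398]);
translate([0, 391, 420]) cube([424, 23, 436]);


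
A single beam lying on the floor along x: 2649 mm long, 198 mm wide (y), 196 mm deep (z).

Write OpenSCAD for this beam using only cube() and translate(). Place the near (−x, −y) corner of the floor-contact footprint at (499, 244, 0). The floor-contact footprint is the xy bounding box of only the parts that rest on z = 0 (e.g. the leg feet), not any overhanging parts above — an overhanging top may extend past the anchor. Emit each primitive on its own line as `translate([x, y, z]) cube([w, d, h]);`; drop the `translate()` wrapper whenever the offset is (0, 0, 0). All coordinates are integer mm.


translate([499, 244, 0]) cube([2649, 198, 196]);


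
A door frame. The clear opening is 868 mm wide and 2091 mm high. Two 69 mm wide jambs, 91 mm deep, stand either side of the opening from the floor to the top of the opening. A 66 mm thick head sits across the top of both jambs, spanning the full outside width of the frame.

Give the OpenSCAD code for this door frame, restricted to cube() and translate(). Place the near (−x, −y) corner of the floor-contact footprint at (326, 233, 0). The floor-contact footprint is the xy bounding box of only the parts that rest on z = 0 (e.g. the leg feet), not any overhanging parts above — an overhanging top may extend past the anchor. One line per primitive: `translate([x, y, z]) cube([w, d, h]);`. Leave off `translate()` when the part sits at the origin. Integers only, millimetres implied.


translate([326, 233, 0]) cube([69, 91, 2091]);
translate([1263, 233, 0]) cube([69, 91, 2091]);
translate([326, 233, 2091]) cube([1006, 91, 66]);


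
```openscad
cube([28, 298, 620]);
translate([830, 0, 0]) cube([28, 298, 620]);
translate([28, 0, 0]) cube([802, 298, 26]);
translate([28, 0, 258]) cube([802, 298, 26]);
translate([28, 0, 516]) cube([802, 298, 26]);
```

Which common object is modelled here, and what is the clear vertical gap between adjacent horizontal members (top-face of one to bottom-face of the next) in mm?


A bookshelf. The clear shelf gap is 232 mm.

Two tall side panels with 3 horizontal boards between them — a bookshelf. The first two shelf undersides are at z = 0 and z = 258; with shelf thickness 26, the clear gap is 258 − 0 − 26 = 232 mm.
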